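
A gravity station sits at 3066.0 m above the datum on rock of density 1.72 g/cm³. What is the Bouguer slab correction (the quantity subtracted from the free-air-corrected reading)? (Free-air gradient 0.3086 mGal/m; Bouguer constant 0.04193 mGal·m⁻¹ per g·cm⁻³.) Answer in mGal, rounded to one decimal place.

Bouguer slab correction = 0.04193 × 1.72 × 3066.0 = 221.1 mGal

221.1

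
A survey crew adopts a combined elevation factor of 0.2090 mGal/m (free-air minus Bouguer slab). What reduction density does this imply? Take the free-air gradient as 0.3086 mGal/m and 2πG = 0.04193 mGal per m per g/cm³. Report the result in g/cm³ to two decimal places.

2.38

0.2090 = 0.3086 − 0.04193 × ρ
ρ = (0.3086 − 0.2090) / 0.04193 = 2.38 g/cm³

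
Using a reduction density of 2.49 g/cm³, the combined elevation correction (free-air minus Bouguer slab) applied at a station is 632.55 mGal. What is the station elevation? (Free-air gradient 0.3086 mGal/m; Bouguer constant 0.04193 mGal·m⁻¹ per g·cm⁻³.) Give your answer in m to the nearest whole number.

3098

Combined gradient = 0.3086 − 0.04193 × 2.49 = 0.2041943 mGal/m
h = 632.55 / 0.2041943 = 3097.78 m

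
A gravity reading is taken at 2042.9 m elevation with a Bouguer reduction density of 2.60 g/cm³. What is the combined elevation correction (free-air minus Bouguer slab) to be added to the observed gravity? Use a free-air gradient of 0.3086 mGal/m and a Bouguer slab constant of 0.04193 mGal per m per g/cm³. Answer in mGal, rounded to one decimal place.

407.7

Combined gradient = 0.3086 − 0.04193 × 2.60 = 0.1995820 mGal/m
Combined elevation correction = 0.1995820 × 2042.9 = 407.7 mGal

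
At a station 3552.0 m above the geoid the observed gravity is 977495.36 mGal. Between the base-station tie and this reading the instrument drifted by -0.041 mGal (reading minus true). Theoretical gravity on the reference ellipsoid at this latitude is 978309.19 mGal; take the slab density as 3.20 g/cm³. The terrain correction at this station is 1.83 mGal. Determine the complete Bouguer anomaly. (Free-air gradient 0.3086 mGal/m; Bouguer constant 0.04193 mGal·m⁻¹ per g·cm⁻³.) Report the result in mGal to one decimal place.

-192.4

Drift-corrected reading = 977495.36 − (-0.041) = 977495.401 mGal
Free-air correction = 0.3086 × 3552.0 = 1096.15 mGal
Free-air anomaly = 977495.401 − 978309.19 + (1096.15) = 282.361 mGal
Bouguer slab correction = 0.04193 × 3.20 × 3552.0 = 476.59 mGal
Simple Bouguer anomaly = 282.361 − (476.59) = -194.229 mGal
Complete Bouguer anomaly = -194.229 + 1.83 = -192.399 mGal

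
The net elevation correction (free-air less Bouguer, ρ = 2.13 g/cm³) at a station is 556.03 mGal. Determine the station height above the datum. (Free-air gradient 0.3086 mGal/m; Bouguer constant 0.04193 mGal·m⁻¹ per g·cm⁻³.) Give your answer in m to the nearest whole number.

2536

Combined gradient = 0.3086 − 0.04193 × 2.13 = 0.2192891 mGal/m
h = 556.03 / 0.2192891 = 2535.60 m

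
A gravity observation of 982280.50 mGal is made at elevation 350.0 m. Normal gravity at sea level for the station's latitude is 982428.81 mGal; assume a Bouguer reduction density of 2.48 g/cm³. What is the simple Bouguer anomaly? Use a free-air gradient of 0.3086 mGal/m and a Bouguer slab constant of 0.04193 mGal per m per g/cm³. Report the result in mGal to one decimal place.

Free-air correction = 0.3086 × 350.0 = 108.01 mGal
Free-air anomaly = 982280.50 − 982428.81 + (108.01) = -40.30 mGal
Bouguer slab correction = 0.04193 × 2.48 × 350.0 = 36.40 mGal
Simple Bouguer anomaly = -40.30 − (36.40) = -76.70 mGal

-76.7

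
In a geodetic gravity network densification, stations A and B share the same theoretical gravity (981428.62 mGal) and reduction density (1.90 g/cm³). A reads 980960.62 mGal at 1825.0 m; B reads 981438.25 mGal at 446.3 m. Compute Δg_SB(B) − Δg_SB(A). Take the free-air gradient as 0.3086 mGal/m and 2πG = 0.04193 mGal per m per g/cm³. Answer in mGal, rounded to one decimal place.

162.0

Δg_SB(A) = 980960.62 − 981428.62 + 0.3086×1825.0 − 0.04193×1.90×1825.0 = -50.20 mGal
Δg_SB(B) = 981438.25 − 981428.62 + 0.3086×446.3 − 0.04193×1.90×446.3 = 111.80 mGal
Difference = 111.80 − (-50.20) = 162.00 mGal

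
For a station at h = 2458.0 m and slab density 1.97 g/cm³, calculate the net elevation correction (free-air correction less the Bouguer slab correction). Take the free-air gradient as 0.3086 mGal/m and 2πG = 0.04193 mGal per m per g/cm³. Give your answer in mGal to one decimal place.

Combined gradient = 0.3086 − 0.04193 × 1.97 = 0.2259979 mGal/m
Combined elevation correction = 0.2259979 × 2458.0 = 555.5 mGal

555.5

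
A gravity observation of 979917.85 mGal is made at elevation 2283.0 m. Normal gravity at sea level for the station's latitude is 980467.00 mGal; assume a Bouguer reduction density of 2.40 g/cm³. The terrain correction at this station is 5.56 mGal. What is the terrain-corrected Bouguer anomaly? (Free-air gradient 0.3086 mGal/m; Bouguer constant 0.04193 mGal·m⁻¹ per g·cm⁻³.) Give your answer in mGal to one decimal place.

Free-air correction = 0.3086 × 2283.0 = 704.53 mGal
Free-air anomaly = 979917.85 − 980467.00 + (704.53) = 155.38 mGal
Bouguer slab correction = 0.04193 × 2.40 × 2283.0 = 229.74 mGal
Simple Bouguer anomaly = 155.38 − (229.74) = -74.36 mGal
Complete Bouguer anomaly = -74.36 + 5.56 = -68.80 mGal

-68.8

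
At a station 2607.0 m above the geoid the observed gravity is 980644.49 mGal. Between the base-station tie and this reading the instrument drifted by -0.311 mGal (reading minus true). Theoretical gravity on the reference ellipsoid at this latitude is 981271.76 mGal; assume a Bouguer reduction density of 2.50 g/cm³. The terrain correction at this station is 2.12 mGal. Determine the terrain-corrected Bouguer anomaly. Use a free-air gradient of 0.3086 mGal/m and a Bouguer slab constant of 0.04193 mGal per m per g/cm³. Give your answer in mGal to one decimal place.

-93.6

Drift-corrected reading = 980644.49 − (-0.311) = 980644.801 mGal
Free-air correction = 0.3086 × 2607.0 = 804.52 mGal
Free-air anomaly = 980644.801 − 981271.76 + (804.52) = 177.561 mGal
Bouguer slab correction = 0.04193 × 2.50 × 2607.0 = 273.28 mGal
Simple Bouguer anomaly = 177.561 − (273.28) = -95.719 mGal
Complete Bouguer anomaly = -95.719 + 2.12 = -93.599 mGal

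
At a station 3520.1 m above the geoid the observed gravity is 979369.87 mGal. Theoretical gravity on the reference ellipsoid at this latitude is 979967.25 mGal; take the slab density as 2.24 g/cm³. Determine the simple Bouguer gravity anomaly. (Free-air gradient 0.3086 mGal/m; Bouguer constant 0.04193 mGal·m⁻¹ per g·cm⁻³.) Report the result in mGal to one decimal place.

158.3

Free-air correction = 0.3086 × 3520.1 = 1086.30 mGal
Free-air anomaly = 979369.87 − 979967.25 + (1086.30) = 488.92 mGal
Bouguer slab correction = 0.04193 × 2.24 × 3520.1 = 330.62 mGal
Simple Bouguer anomaly = 488.92 − (330.62) = 158.30 mGal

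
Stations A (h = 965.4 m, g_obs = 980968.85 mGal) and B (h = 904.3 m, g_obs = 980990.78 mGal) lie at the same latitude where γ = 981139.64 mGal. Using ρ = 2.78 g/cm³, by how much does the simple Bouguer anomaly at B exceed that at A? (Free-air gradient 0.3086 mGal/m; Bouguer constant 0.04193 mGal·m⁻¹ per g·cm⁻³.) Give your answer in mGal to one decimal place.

Δg_SB(A) = 980968.85 − 981139.64 + 0.3086×965.4 − 0.04193×2.78×965.4 = 14.60 mGal
Δg_SB(B) = 980990.78 − 981139.64 + 0.3086×904.3 − 0.04193×2.78×904.3 = 24.80 mGal
Difference = 24.80 − (14.60) = 10.20 mGal

10.2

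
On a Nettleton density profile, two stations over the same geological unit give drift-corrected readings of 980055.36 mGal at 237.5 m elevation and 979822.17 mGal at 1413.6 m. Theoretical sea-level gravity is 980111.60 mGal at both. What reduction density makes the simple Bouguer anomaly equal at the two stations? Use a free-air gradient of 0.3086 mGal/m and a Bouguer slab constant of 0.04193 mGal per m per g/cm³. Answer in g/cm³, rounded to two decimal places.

Δg_obs = 979822.17 − 980055.36 = -233.19 mGal over Δh = 1413.6 − 237.5 = 1176.1 m
Equal Bouguer anomalies ⇒ Δg_obs + (0.3086 − 0.04193ρ)·Δh = 0
0.3086 − 0.04193ρ = −Δg_obs/Δh = 0.19827
ρ = (0.3086 − 0.19827) / 0.04193 = 2.63 g/cm³

2.63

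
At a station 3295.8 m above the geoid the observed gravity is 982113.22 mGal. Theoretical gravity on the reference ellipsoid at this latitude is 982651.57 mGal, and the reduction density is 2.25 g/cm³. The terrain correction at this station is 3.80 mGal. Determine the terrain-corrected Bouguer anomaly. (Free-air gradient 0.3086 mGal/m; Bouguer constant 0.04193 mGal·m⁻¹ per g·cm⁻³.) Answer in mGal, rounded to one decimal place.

Free-air correction = 0.3086 × 3295.8 = 1017.08 mGal
Free-air anomaly = 982113.22 − 982651.57 + (1017.08) = 478.73 mGal
Bouguer slab correction = 0.04193 × 2.25 × 3295.8 = 310.93 mGal
Simple Bouguer anomaly = 478.73 − (310.93) = 167.80 mGal
Complete Bouguer anomaly = 167.80 + 3.80 = 171.60 mGal

171.6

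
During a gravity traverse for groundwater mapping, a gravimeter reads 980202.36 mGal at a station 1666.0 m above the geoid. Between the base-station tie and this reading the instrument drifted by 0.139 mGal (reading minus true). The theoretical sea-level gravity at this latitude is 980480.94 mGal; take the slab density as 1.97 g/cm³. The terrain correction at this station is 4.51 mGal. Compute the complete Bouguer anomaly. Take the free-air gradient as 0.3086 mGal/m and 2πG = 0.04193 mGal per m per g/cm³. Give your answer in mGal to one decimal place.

102.3

Drift-corrected reading = 980202.36 − (0.139) = 980202.221 mGal
Free-air correction = 0.3086 × 1666.0 = 514.13 mGal
Free-air anomaly = 980202.221 − 980480.94 + (514.13) = 235.411 mGal
Bouguer slab correction = 0.04193 × 1.97 × 1666.0 = 137.62 mGal
Simple Bouguer anomaly = 235.411 − (137.62) = 97.791 mGal
Complete Bouguer anomaly = 97.791 + 4.51 = 102.301 mGal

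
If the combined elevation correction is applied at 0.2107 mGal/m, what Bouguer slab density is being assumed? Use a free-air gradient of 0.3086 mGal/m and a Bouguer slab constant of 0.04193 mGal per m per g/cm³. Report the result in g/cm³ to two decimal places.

2.33

0.2107 = 0.3086 − 0.04193 × ρ
ρ = (0.3086 − 0.2107) / 0.04193 = 2.33 g/cm³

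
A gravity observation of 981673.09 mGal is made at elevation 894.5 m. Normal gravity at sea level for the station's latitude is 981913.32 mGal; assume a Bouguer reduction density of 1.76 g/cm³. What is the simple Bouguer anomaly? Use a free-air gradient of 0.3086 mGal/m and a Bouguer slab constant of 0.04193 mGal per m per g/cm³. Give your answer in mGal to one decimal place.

Free-air correction = 0.3086 × 894.5 = 276.04 mGal
Free-air anomaly = 981673.09 − 981913.32 + (276.04) = 35.81 mGal
Bouguer slab correction = 0.04193 × 1.76 × 894.5 = 66.01 mGal
Simple Bouguer anomaly = 35.81 − (66.01) = -30.20 mGal

-30.2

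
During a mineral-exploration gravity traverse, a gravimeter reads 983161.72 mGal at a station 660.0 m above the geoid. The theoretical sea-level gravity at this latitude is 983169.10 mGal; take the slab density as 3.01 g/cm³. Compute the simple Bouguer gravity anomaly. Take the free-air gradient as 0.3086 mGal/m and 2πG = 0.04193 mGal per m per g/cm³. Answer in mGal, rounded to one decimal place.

Free-air correction = 0.3086 × 660.0 = 203.68 mGal
Free-air anomaly = 983161.72 − 983169.10 + (203.68) = 196.30 mGal
Bouguer slab correction = 0.04193 × 3.01 × 660.0 = 83.30 mGal
Simple Bouguer anomaly = 196.30 − (83.30) = 113.00 mGal

113.0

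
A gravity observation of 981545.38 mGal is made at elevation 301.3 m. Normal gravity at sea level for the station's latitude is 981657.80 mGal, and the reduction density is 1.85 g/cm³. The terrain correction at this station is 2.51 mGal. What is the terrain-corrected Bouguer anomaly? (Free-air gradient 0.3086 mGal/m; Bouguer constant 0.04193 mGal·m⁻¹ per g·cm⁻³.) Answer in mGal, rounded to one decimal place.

Free-air correction = 0.3086 × 301.3 = 92.98 mGal
Free-air anomaly = 981545.38 − 981657.80 + (92.98) = -19.44 mGal
Bouguer slab correction = 0.04193 × 1.85 × 301.3 = 23.37 mGal
Simple Bouguer anomaly = -19.44 − (23.37) = -42.81 mGal
Complete Bouguer anomaly = -42.81 + 2.51 = -40.30 mGal

-40.3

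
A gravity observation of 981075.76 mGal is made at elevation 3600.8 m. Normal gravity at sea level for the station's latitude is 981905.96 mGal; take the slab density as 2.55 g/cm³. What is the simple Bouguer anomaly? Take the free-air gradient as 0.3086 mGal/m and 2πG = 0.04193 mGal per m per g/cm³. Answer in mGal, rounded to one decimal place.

Free-air correction = 0.3086 × 3600.8 = 1111.21 mGal
Free-air anomaly = 981075.76 − 981905.96 + (1111.21) = 281.01 mGal
Bouguer slab correction = 0.04193 × 2.55 × 3600.8 = 385.00 mGal
Simple Bouguer anomaly = 281.01 − (385.00) = -103.99 mGal

-104.0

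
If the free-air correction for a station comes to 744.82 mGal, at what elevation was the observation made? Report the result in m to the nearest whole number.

2414

h = 744.82 / 0.3086 = 2413.55 m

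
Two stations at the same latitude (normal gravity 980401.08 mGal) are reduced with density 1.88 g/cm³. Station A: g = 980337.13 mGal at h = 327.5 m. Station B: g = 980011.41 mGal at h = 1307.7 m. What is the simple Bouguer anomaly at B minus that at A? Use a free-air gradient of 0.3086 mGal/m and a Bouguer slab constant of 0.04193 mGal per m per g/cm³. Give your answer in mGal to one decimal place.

-100.5

Δg_SB(A) = 980337.13 − 980401.08 + 0.3086×327.5 − 0.04193×1.88×327.5 = 11.30 mGal
Δg_SB(B) = 980011.41 − 980401.08 + 0.3086×1307.7 − 0.04193×1.88×1307.7 = -89.20 mGal
Difference = -89.20 − (11.30) = -100.50 mGal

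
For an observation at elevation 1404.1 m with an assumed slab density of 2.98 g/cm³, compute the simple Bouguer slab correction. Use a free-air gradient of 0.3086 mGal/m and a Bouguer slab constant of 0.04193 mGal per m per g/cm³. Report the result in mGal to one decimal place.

175.4

Bouguer slab correction = 0.04193 × 2.98 × 1404.1 = 175.4 mGal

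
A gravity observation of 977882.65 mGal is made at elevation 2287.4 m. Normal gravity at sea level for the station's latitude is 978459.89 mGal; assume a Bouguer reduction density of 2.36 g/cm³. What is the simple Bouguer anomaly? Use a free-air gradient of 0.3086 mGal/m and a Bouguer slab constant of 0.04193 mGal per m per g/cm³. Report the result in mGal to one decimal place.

-97.7

Free-air correction = 0.3086 × 2287.4 = 705.89 mGal
Free-air anomaly = 977882.65 − 978459.89 + (705.89) = 128.65 mGal
Bouguer slab correction = 0.04193 × 2.36 × 2287.4 = 226.35 mGal
Simple Bouguer anomaly = 128.65 − (226.35) = -97.70 mGal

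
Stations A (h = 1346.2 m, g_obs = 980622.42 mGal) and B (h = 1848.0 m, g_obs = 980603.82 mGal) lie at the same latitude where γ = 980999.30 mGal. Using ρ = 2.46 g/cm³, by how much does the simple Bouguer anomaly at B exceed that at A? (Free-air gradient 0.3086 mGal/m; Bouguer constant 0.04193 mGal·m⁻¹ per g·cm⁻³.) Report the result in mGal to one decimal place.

Δg_SB(A) = 980622.42 − 980999.30 + 0.3086×1346.2 − 0.04193×2.46×1346.2 = -100.30 mGal
Δg_SB(B) = 980603.82 − 980999.30 + 0.3086×1848.0 − 0.04193×2.46×1848.0 = -15.80 mGal
Difference = -15.80 − (-100.30) = 84.50 mGal

84.5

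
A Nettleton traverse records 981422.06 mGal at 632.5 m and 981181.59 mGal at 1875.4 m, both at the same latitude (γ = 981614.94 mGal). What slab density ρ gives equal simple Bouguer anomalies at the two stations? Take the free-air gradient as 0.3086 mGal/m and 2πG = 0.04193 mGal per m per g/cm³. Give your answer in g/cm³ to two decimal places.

Δg_obs = 981181.59 − 981422.06 = -240.47 mGal over Δh = 1875.4 − 632.5 = 1242.9 m
Equal Bouguer anomalies ⇒ Δg_obs + (0.3086 − 0.04193ρ)·Δh = 0
0.3086 − 0.04193ρ = −Δg_obs/Δh = 0.19347
ρ = (0.3086 − 0.19347) / 0.04193 = 2.75 g/cm³

2.75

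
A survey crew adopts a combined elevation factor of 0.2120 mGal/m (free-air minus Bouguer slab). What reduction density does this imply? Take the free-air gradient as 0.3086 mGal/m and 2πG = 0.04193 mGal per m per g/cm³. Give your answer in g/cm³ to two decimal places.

2.30

0.2120 = 0.3086 − 0.04193 × ρ
ρ = (0.3086 − 0.2120) / 0.04193 = 2.30 g/cm³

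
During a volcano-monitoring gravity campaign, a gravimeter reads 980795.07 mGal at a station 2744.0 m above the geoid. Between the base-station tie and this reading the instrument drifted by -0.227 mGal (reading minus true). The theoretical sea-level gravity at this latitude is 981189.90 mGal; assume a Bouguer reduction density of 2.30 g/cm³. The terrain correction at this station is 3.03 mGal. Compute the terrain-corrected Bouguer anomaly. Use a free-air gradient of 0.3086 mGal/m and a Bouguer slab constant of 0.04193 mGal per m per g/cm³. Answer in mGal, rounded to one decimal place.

Drift-corrected reading = 980795.07 − (-0.227) = 980795.297 mGal
Free-air correction = 0.3086 × 2744.0 = 846.80 mGal
Free-air anomaly = 980795.297 − 981189.90 + (846.80) = 452.197 mGal
Bouguer slab correction = 0.04193 × 2.30 × 2744.0 = 264.63 mGal
Simple Bouguer anomaly = 452.197 − (264.63) = 187.567 mGal
Complete Bouguer anomaly = 187.567 + 3.03 = 190.597 mGal

190.6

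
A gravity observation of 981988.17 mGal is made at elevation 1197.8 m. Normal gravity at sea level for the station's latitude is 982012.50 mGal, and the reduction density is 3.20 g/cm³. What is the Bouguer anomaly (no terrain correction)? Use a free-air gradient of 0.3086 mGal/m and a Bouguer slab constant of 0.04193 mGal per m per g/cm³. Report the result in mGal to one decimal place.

184.6

Free-air correction = 0.3086 × 1197.8 = 369.64 mGal
Free-air anomaly = 981988.17 − 982012.50 + (369.64) = 345.31 mGal
Bouguer slab correction = 0.04193 × 3.20 × 1197.8 = 160.72 mGal
Simple Bouguer anomaly = 345.31 − (160.72) = 184.59 mGal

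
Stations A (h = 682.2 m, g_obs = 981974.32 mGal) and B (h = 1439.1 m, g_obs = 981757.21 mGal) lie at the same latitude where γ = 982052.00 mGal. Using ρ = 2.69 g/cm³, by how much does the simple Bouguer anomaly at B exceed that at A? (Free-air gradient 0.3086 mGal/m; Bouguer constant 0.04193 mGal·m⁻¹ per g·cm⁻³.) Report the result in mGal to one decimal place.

Δg_SB(A) = 981974.32 − 982052.00 + 0.3086×682.2 − 0.04193×2.69×682.2 = 55.90 mGal
Δg_SB(B) = 981757.21 − 982052.00 + 0.3086×1439.1 − 0.04193×2.69×1439.1 = -13.00 mGal
Difference = -13.00 − (55.90) = -68.90 mGal

-68.9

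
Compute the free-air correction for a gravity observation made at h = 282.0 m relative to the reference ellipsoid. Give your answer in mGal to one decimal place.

87.0

Free-air correction = 0.3086 × 282.0 = 87.0 mGal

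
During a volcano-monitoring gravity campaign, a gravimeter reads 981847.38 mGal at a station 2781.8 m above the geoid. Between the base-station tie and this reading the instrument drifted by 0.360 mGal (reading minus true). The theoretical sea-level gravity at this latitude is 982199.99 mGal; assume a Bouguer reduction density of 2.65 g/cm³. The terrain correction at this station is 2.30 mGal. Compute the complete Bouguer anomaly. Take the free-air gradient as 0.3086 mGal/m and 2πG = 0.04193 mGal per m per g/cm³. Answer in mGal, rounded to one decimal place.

Drift-corrected reading = 981847.38 − (0.360) = 981847.020 mGal
Free-air correction = 0.3086 × 2781.8 = 858.46 mGal
Free-air anomaly = 981847.020 − 982199.99 + (858.46) = 505.490 mGal
Bouguer slab correction = 0.04193 × 2.65 × 2781.8 = 309.10 mGal
Simple Bouguer anomaly = 505.490 − (309.10) = 196.390 mGal
Complete Bouguer anomaly = 196.390 + 2.30 = 198.690 mGal

198.7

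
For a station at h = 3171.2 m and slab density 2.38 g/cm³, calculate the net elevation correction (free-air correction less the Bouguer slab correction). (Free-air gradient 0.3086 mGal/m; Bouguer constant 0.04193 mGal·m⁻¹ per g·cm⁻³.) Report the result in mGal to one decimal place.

662.2

Combined gradient = 0.3086 − 0.04193 × 2.38 = 0.2088066 mGal/m
Combined elevation correction = 0.2088066 × 3171.2 = 662.2 mGal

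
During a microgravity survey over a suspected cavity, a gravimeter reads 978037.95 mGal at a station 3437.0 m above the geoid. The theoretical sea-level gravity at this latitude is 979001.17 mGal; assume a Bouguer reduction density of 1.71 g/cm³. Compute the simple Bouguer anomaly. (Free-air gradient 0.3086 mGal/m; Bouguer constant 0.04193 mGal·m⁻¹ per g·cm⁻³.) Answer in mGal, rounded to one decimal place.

-149.0

Free-air correction = 0.3086 × 3437.0 = 1060.66 mGal
Free-air anomaly = 978037.95 − 979001.17 + (1060.66) = 97.44 mGal
Bouguer slab correction = 0.04193 × 1.71 × 3437.0 = 246.43 mGal
Simple Bouguer anomaly = 97.44 − (246.43) = -148.99 mGal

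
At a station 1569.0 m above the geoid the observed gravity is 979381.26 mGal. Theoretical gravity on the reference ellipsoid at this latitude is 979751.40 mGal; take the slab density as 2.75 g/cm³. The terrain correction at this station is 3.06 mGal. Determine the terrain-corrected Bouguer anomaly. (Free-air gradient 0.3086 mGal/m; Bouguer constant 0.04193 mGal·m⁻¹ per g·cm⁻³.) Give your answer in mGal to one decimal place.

-63.8

Free-air correction = 0.3086 × 1569.0 = 484.19 mGal
Free-air anomaly = 979381.26 − 979751.40 + (484.19) = 114.05 mGal
Bouguer slab correction = 0.04193 × 2.75 × 1569.0 = 180.92 mGal
Simple Bouguer anomaly = 114.05 − (180.92) = -66.87 mGal
Complete Bouguer anomaly = -66.87 + 3.06 = -63.81 mGal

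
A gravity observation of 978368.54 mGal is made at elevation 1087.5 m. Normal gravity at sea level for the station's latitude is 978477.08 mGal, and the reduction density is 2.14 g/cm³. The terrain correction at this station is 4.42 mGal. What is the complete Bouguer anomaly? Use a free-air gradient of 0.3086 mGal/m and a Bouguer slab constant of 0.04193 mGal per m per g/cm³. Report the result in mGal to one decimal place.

133.9

Free-air correction = 0.3086 × 1087.5 = 335.60 mGal
Free-air anomaly = 978368.54 − 978477.08 + (335.60) = 227.06 mGal
Bouguer slab correction = 0.04193 × 2.14 × 1087.5 = 97.58 mGal
Simple Bouguer anomaly = 227.06 − (97.58) = 129.48 mGal
Complete Bouguer anomaly = 129.48 + 4.42 = 133.90 mGal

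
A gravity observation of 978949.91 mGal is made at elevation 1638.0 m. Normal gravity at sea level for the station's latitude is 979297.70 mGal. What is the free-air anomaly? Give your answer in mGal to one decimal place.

157.7

Free-air correction = 0.3086 × 1638.0 = 505.49 mGal
Free-air anomaly = 978949.91 − 979297.70 + (505.49) = 157.70 mGal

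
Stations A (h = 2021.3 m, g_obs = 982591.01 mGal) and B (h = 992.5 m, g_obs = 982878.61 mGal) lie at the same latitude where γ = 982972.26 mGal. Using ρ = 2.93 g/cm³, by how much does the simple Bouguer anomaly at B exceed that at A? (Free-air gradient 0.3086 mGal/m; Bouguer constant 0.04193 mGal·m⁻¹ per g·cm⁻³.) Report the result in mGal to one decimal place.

96.5

Δg_SB(A) = 982591.01 − 982972.26 + 0.3086×2021.3 − 0.04193×2.93×2021.3 = -5.80 mGal
Δg_SB(B) = 982878.61 − 982972.26 + 0.3086×992.5 − 0.04193×2.93×992.5 = 90.70 mGal
Difference = 90.70 − (-5.80) = 96.50 mGal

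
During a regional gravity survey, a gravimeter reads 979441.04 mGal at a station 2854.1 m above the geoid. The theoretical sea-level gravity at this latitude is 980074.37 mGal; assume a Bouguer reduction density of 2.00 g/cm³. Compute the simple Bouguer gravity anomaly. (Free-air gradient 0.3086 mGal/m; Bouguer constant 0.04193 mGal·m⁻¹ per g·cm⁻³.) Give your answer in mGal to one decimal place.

8.1

Free-air correction = 0.3086 × 2854.1 = 880.78 mGal
Free-air anomaly = 979441.04 − 980074.37 + (880.78) = 247.45 mGal
Bouguer slab correction = 0.04193 × 2.00 × 2854.1 = 239.34 mGal
Simple Bouguer anomaly = 247.45 − (239.34) = 8.11 mGal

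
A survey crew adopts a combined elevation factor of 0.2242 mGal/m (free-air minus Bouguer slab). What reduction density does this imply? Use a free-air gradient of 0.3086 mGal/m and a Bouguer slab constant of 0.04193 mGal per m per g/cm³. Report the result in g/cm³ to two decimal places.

0.2242 = 0.3086 − 0.04193 × ρ
ρ = (0.3086 − 0.2242) / 0.04193 = 2.01 g/cm³

2.01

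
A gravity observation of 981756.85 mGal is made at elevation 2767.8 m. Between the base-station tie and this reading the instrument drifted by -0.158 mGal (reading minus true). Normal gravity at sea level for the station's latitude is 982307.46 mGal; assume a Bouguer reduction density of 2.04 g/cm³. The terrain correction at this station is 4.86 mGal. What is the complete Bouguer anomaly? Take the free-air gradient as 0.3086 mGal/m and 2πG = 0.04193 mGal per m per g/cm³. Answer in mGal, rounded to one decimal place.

71.8

Drift-corrected reading = 981756.85 − (-0.158) = 981757.008 mGal
Free-air correction = 0.3086 × 2767.8 = 854.14 mGal
Free-air anomaly = 981757.008 − 982307.46 + (854.14) = 303.688 mGal
Bouguer slab correction = 0.04193 × 2.04 × 2767.8 = 236.75 mGal
Simple Bouguer anomaly = 303.688 − (236.75) = 66.938 mGal
Complete Bouguer anomaly = 66.938 + 4.86 = 71.798 mGal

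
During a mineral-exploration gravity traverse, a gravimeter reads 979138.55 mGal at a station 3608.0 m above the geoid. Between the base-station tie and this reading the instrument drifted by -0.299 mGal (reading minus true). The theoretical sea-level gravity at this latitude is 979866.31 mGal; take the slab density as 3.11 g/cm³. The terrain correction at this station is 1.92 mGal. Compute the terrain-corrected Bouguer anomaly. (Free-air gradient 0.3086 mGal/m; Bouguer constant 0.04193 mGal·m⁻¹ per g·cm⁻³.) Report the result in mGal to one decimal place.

-82.6

Drift-corrected reading = 979138.55 − (-0.299) = 979138.849 mGal
Free-air correction = 0.3086 × 3608.0 = 1113.43 mGal
Free-air anomaly = 979138.849 − 979866.31 + (1113.43) = 385.969 mGal
Bouguer slab correction = 0.04193 × 3.11 × 3608.0 = 470.49 mGal
Simple Bouguer anomaly = 385.969 − (470.49) = -84.521 mGal
Complete Bouguer anomaly = -84.521 + 1.92 = -82.601 mGal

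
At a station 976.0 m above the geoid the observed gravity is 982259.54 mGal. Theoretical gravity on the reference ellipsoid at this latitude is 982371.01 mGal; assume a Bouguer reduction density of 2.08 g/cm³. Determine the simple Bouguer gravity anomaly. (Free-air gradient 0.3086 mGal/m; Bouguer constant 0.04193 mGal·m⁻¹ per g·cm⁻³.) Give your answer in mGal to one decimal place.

Free-air correction = 0.3086 × 976.0 = 301.19 mGal
Free-air anomaly = 982259.54 − 982371.01 + (301.19) = 189.72 mGal
Bouguer slab correction = 0.04193 × 2.08 × 976.0 = 85.12 mGal
Simple Bouguer anomaly = 189.72 − (85.12) = 104.60 mGal

104.6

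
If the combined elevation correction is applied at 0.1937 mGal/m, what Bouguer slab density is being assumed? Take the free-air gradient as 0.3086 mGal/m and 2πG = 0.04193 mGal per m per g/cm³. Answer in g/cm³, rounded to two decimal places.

2.74

0.1937 = 0.3086 − 0.04193 × ρ
ρ = (0.3086 − 0.1937) / 0.04193 = 2.74 g/cm³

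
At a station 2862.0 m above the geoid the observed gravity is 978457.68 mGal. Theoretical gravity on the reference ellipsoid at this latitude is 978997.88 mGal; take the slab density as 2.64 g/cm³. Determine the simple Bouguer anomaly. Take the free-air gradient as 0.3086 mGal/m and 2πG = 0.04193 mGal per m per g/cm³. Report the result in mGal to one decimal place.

Free-air correction = 0.3086 × 2862.0 = 883.21 mGal
Free-air anomaly = 978457.68 − 978997.88 + (883.21) = 343.01 mGal
Bouguer slab correction = 0.04193 × 2.64 × 2862.0 = 316.81 mGal
Simple Bouguer anomaly = 343.01 − (316.81) = 26.20 mGal

26.2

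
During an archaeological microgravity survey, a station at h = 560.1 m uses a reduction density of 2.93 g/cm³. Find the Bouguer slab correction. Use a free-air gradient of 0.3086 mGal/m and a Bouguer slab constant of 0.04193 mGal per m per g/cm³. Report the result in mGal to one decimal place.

Bouguer slab correction = 0.04193 × 2.93 × 560.1 = 68.8 mGal

68.8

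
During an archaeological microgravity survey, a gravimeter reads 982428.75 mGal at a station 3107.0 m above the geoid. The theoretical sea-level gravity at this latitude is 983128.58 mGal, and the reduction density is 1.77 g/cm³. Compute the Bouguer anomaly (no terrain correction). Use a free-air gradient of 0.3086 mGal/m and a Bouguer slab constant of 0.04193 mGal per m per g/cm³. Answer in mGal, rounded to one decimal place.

28.4

Free-air correction = 0.3086 × 3107.0 = 958.82 mGal
Free-air anomaly = 982428.75 − 983128.58 + (958.82) = 258.99 mGal
Bouguer slab correction = 0.04193 × 1.77 × 3107.0 = 230.59 mGal
Simple Bouguer anomaly = 258.99 − (230.59) = 28.40 mGal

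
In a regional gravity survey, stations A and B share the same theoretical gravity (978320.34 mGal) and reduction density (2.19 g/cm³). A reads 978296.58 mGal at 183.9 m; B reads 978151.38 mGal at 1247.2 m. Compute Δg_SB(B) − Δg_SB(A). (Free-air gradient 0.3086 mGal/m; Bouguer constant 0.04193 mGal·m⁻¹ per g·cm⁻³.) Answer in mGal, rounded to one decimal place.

Δg_SB(A) = 978296.58 − 978320.34 + 0.3086×183.9 − 0.04193×2.19×183.9 = 16.10 mGal
Δg_SB(B) = 978151.38 − 978320.34 + 0.3086×1247.2 − 0.04193×2.19×1247.2 = 101.40 mGal
Difference = 101.40 − (16.10) = 85.30 mGal

85.3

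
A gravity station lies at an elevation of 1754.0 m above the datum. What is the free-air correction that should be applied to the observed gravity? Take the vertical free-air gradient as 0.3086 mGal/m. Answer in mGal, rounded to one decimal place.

Free-air correction = 0.3086 × 1754.0 = 541.3 mGal

541.3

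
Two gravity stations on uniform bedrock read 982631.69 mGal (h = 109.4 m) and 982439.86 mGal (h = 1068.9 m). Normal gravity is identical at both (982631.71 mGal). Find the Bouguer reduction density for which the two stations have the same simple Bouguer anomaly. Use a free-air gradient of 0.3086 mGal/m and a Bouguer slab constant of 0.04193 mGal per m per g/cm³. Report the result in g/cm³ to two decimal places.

Δg_obs = 982439.86 − 982631.69 = -191.83 mGal over Δh = 1068.9 − 109.4 = 959.5 m
Equal Bouguer anomalies ⇒ Δg_obs + (0.3086 − 0.04193ρ)·Δh = 0
0.3086 − 0.04193ρ = −Δg_obs/Δh = 0.19993
ρ = (0.3086 − 0.19993) / 0.04193 = 2.59 g/cm³

2.59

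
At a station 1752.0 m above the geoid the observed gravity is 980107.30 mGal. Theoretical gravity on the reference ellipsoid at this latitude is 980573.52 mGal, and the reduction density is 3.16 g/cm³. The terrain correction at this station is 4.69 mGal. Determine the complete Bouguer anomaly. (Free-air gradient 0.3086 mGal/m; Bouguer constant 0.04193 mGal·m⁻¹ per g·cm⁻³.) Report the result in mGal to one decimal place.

-153.0

Free-air correction = 0.3086 × 1752.0 = 540.67 mGal
Free-air anomaly = 980107.30 − 980573.52 + (540.67) = 74.45 mGal
Bouguer slab correction = 0.04193 × 3.16 × 1752.0 = 232.14 mGal
Simple Bouguer anomaly = 74.45 − (232.14) = -157.69 mGal
Complete Bouguer anomaly = -157.69 + 4.69 = -153.00 mGal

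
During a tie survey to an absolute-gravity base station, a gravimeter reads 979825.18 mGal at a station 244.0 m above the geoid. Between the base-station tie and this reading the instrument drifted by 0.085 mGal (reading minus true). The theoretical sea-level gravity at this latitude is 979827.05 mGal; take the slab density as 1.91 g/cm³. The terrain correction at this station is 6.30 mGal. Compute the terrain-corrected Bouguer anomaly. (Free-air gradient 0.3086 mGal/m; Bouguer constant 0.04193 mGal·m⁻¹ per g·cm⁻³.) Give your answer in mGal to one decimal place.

60.1

Drift-corrected reading = 979825.18 − (0.085) = 979825.095 mGal
Free-air correction = 0.3086 × 244.0 = 75.30 mGal
Free-air anomaly = 979825.095 − 979827.05 + (75.30) = 73.345 mGal
Bouguer slab correction = 0.04193 × 1.91 × 244.0 = 19.54 mGal
Simple Bouguer anomaly = 73.345 − (19.54) = 53.805 mGal
Complete Bouguer anomaly = 53.805 + 6.30 = 60.105 mGal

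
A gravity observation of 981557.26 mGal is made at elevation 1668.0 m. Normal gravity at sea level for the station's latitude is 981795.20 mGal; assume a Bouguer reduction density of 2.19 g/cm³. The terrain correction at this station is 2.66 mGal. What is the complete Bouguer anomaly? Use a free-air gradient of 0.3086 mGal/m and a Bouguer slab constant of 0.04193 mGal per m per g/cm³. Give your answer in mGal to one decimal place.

Free-air correction = 0.3086 × 1668.0 = 514.74 mGal
Free-air anomaly = 981557.26 − 981795.20 + (514.74) = 276.80 mGal
Bouguer slab correction = 0.04193 × 2.19 × 1668.0 = 153.17 mGal
Simple Bouguer anomaly = 276.80 − (153.17) = 123.63 mGal
Complete Bouguer anomaly = 123.63 + 2.66 = 126.29 mGal

126.3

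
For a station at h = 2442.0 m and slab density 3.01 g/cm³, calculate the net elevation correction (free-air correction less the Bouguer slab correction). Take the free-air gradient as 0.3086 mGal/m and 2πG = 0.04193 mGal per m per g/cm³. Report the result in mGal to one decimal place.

445.4

Combined gradient = 0.3086 − 0.04193 × 3.01 = 0.1823907 mGal/m
Combined elevation correction = 0.1823907 × 2442.0 = 445.4 mGal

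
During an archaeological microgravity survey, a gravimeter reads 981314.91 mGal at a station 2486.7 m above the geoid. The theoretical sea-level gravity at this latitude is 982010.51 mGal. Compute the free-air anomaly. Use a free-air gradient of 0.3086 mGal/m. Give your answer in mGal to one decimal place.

Free-air correction = 0.3086 × 2486.7 = 767.40 mGal
Free-air anomaly = 981314.91 − 982010.51 + (767.40) = 71.80 mGal

71.8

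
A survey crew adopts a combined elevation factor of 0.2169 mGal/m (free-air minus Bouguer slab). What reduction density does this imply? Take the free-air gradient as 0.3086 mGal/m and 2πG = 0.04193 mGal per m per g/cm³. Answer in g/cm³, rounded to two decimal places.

2.19

0.2169 = 0.3086 − 0.04193 × ρ
ρ = (0.3086 − 0.2169) / 0.04193 = 2.19 g/cm³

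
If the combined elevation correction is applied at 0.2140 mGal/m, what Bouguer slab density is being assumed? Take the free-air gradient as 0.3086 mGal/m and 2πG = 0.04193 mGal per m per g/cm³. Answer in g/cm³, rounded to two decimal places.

0.2140 = 0.3086 − 0.04193 × ρ
ρ = (0.3086 − 0.2140) / 0.04193 = 2.26 g/cm³

2.26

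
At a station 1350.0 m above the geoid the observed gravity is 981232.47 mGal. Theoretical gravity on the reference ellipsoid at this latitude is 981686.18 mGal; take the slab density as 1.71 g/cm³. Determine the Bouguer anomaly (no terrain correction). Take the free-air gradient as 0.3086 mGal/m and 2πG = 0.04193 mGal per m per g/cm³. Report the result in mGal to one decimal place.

-133.9

Free-air correction = 0.3086 × 1350.0 = 416.61 mGal
Free-air anomaly = 981232.47 − 981686.18 + (416.61) = -37.10 mGal
Bouguer slab correction = 0.04193 × 1.71 × 1350.0 = 96.80 mGal
Simple Bouguer anomaly = -37.10 − (96.80) = -133.90 mGal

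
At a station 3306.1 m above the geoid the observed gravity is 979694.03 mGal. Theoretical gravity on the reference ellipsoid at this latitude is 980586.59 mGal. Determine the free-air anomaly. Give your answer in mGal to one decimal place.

127.7

Free-air correction = 0.3086 × 3306.1 = 1020.26 mGal
Free-air anomaly = 979694.03 − 980586.59 + (1020.26) = 127.70 mGal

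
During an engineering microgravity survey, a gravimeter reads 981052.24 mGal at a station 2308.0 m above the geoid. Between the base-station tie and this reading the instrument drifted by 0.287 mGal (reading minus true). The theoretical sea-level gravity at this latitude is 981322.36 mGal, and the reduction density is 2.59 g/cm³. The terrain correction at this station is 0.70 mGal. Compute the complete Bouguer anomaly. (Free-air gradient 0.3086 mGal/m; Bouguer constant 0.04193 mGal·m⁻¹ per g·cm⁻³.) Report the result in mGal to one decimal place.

191.9

Drift-corrected reading = 981052.24 − (0.287) = 981051.953 mGal
Free-air correction = 0.3086 × 2308.0 = 712.25 mGal
Free-air anomaly = 981051.953 − 981322.36 + (712.25) = 441.843 mGal
Bouguer slab correction = 0.04193 × 2.59 × 2308.0 = 250.65 mGal
Simple Bouguer anomaly = 441.843 − (250.65) = 191.193 mGal
Complete Bouguer anomaly = 191.193 + 0.70 = 191.893 mGal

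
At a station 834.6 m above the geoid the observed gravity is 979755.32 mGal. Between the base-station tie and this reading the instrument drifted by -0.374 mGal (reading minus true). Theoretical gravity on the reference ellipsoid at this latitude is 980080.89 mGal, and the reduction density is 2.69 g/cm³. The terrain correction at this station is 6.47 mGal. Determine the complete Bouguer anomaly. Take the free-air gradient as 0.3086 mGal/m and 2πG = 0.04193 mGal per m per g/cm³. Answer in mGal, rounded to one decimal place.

-155.3

Drift-corrected reading = 979755.32 − (-0.374) = 979755.694 mGal
Free-air correction = 0.3086 × 834.6 = 257.56 mGal
Free-air anomaly = 979755.694 − 980080.89 + (257.56) = -67.636 mGal
Bouguer slab correction = 0.04193 × 2.69 × 834.6 = 94.14 mGal
Simple Bouguer anomaly = -67.636 − (94.14) = -161.776 mGal
Complete Bouguer anomaly = -161.776 + 6.47 = -155.306 mGal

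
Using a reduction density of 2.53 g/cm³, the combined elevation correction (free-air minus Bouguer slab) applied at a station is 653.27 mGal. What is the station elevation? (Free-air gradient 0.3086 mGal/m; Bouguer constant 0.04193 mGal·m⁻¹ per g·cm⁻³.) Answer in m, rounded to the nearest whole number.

Combined gradient = 0.3086 − 0.04193 × 2.53 = 0.2025171 mGal/m
h = 653.27 / 0.2025171 = 3225.75 m

3226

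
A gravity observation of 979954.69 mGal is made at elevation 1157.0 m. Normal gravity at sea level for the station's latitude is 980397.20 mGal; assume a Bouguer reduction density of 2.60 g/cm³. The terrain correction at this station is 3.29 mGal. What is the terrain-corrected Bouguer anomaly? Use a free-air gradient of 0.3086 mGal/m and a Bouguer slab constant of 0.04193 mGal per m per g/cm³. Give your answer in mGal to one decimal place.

-208.3

Free-air correction = 0.3086 × 1157.0 = 357.05 mGal
Free-air anomaly = 979954.69 − 980397.20 + (357.05) = -85.46 mGal
Bouguer slab correction = 0.04193 × 2.60 × 1157.0 = 126.13 mGal
Simple Bouguer anomaly = -85.46 − (126.13) = -211.59 mGal
Complete Bouguer anomaly = -211.59 + 3.29 = -208.30 mGal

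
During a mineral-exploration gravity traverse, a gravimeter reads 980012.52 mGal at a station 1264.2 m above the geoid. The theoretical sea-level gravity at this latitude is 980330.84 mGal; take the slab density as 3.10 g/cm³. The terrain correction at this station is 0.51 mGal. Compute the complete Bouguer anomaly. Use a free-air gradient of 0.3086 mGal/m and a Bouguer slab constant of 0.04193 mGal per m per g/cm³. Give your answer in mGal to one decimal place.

-92.0

Free-air correction = 0.3086 × 1264.2 = 390.13 mGal
Free-air anomaly = 980012.52 − 980330.84 + (390.13) = 71.81 mGal
Bouguer slab correction = 0.04193 × 3.10 × 1264.2 = 164.32 mGal
Simple Bouguer anomaly = 71.81 − (164.32) = -92.51 mGal
Complete Bouguer anomaly = -92.51 + 0.51 = -92.00 mGal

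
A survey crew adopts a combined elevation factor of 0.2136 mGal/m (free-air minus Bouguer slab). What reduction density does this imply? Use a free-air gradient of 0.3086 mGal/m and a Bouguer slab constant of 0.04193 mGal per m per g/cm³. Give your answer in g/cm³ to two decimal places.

0.2136 = 0.3086 − 0.04193 × ρ
ρ = (0.3086 − 0.2136) / 0.04193 = 2.27 g/cm³

2.27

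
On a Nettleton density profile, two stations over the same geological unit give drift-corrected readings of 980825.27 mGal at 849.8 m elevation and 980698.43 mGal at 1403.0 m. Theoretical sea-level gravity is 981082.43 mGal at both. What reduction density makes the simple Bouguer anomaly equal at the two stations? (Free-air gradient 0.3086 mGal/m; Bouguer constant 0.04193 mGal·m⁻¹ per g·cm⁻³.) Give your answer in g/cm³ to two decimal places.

1.89

Δg_obs = 980698.43 − 980825.27 = -126.84 mGal over Δh = 1403.0 − 849.8 = 553.2 m
Equal Bouguer anomalies ⇒ Δg_obs + (0.3086 − 0.04193ρ)·Δh = 0
0.3086 − 0.04193ρ = −Δg_obs/Δh = 0.22928
ρ = (0.3086 − 0.22928) / 0.04193 = 1.89 g/cm³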